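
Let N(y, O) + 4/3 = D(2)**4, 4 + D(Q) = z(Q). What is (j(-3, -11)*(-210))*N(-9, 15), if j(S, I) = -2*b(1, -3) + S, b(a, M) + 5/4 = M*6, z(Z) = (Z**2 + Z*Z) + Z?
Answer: -9651740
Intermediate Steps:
z(Z) = Z + 2*Z**2 (z(Z) = (Z**2 + Z**2) + Z = 2*Z**2 + Z = Z + 2*Z**2)
D(Q) = -4 + Q*(1 + 2*Q)
N(y, O) = 3884/3 (N(y, O) = -4/3 + (-4 + 2*(1 + 2*2))**4 = -4/3 + (-4 + 2*(1 + 4))**4 = -4/3 + (-4 + 2*5)**4 = -4/3 + (-4 + 10)**4 = -4/3 + 6**4 = -4/3 + 1296 = 3884/3)
b(a, M) = -5/4 + 6*M (b(a, M) = -5/4 + M*6 = -5/4 + 6*M)
j(S, I) = 77/2 + S (j(S, I) = -2*(-5/4 + 6*(-3)) + S = -2*(-5/4 - 18) + S = -2*(-77/4) + S = 77/2 + S)
(j(-3, -11)*(-210))*N(-9, 15) = ((77/2 - 3)*(-210))*(3884/3) = ((71/2)*(-210))*(3884/3) = -7455*3884/3 = -9651740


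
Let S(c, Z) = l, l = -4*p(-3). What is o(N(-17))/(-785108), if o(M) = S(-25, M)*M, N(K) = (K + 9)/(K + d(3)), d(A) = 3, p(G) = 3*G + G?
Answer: -48/1373939 ≈ -3.4936e-5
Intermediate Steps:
p(G) = 4*G
N(K) = (9 + K)/(3 + K) (N(K) = (K + 9)/(K + 3) = (9 + K)/(3 + K))
l = 48 (l = -16*(-3) = -4*(-12) = 48)
S(c, Z) = 48
o(M) = 48*M
o(N(-17))/(-785108) = (48*((9 - 17)/(3 - 17)))/(-785108) = (48*(-8/(-14)))*(-1/785108) = (48*(-1/14*(-8)))*(-1/785108) = (48*(4/7))*(-1/785108) = (192/7)*(-1/785108) = -48/1373939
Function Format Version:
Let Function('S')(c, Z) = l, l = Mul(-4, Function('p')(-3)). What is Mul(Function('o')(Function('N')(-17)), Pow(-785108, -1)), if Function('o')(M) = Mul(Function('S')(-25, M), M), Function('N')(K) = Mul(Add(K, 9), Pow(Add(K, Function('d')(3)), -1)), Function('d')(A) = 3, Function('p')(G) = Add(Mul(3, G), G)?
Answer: Rational(-48, 1373939) ≈ -3.4936e-5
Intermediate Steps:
Function('p')(G) = Mul(4, G)
Function('N')(K) = Mul(Pow(Add(3, K), -1), Add(9, K)) (Function('N')(K) = Mul(Add(K, 9), Pow(Add(K, 3), -1)) = Mul(Add(9, K), Pow(Add(3, K), -1)) = Mul(Pow(Add(3, K), -1), Add(9, K)))
l = 48 (l = Mul(-4, Mul(4, -3)) = Mul(-4, -12) = 48)
Function('S')(c, Z) = 48
Function('o')(M) = Mul(48, M)
Mul(Function('o')(Function('N')(-17)), Pow(-785108, -1)) = Mul(Mul(48, Mul(Pow(Add(3, -17), -1), Add(9, -17))), Pow(-785108, -1)) = Mul(Mul(48, Mul(Pow(-14, -1), -8)), Rational(-1, 785108)) = Mul(Mul(48, Mul(Rational(-1, 14), -8)), Rational(-1, 785108)) = Mul(Mul(48, Rational(4, 7)), Rational(-1, 785108)) = Mul(Rational(192, 7), Rational(-1, 785108)) = Rational(-48, 1373939)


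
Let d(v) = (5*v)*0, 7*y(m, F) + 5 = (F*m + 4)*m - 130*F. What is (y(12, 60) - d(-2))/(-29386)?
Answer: -883/205702 ≈ -0.0042926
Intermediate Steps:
y(m, F) = -5/7 - 130*F/7 + m*(4 + F*m)/7 (y(m, F) = -5/7 + ((F*m + 4)*m - 130*F)/7 = -5/7 + ((4 + F*m)*m - 130*F)/7 = -5/7 + (m*(4 + F*m) - 130*F)/7 = -5/7 + (-130*F + m*(4 + F*m))/7 = -5/7 + (-130*F/7 + m*(4 + F*m)/7) = -5/7 - 130*F/7 + m*(4 + F*m)/7)
d(v) = 0
(y(12, 60) - d(-2))/(-29386) = ((-5/7 - 130/7*60 + (4/7)*12 + (⅐)*60*12²) - 1*0)/(-29386) = ((-5/7 - 7800/7 + 48/7 + (⅐)*60*144) + 0)*(-1/29386) = ((-5/7 - 7800/7 + 48/7 + 8640/7) + 0)*(-1/29386) = (883/7 + 0)*(-1/29386) = (883/7)*(-1/29386) = -883/205702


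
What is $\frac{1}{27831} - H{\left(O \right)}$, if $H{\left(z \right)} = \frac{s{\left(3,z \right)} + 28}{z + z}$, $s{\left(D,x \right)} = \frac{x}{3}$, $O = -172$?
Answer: $- \frac{102004}{1196733} \approx -0.085235$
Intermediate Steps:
$s{\left(D,x \right)} = \frac{x}{3}$ ($s{\left(D,x \right)} = x \frac{1}{3} = \frac{x}{3}$)
$H{\left(z \right)} = \frac{28 + \frac{z}{3}}{2 z}$ ($H{\left(z \right)} = \frac{\frac{z}{3} + 28}{z + z} = \frac{28 + \frac{z}{3}}{2 z}$)
$\frac{1}{27831} - H{\left(O \right)} = \frac{1}{27831} - \frac{84 - 172}{6 \left(-172\right)} = \frac{1}{27831} - \frac{1}{6} \left(- \frac{1}{172}\right) \left(-88\right) = \frac{1}{27831} - \frac{11}{129} = - \frac{102004}{1196733}$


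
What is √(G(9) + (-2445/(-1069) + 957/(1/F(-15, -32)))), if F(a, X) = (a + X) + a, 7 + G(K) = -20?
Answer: 48*I*√29441329/1069 ≈ 243.64*I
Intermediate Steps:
G(K) = -27 (G(K) = -7 - 20 = -27)
F(a, X) = X + 2*a (F(a, X) = (X + a) + a = X + 2*a)
√(G(9) + (-2445/(-1069) + 957/(1/F(-15, -32)))) = √(-27 + (-2445/(-1069) + 957/(1/(-32 + 2*(-15))))) = √(-27 + (-2445*(-1/1069) + 957/(1/(-32 - 30)))) = √(-27 + (2445/1069 + 957/(1/(-62)))) = √(-27 + (2445/1069 + 957/(-1/62))) = √(-27 + (2445/1069 + 957*(-62))) = √(-27 + (2445/1069 - 59334)) = √(-27 - 63425601/1069) = √(-63454464/1069) = 48*I*√29441329/1069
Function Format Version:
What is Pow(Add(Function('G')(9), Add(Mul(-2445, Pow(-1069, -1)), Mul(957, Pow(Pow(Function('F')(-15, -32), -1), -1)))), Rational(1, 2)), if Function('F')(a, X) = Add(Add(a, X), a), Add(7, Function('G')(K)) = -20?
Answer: Mul(Rational(48, 1069), I, Pow(29441329, Rational(1, 2))) ≈ Mul(243.64, I)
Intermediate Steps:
Function('G')(K) = -27 (Function('G')(K) = Add(-7, -20) = -27)
Function('F')(a, X) = Add(X, Mul(2, a)) (Function('F')(a, X) = Add(Add(X, a), a) = Add(X, Mul(2, a)))
Pow(Add(Function('G')(9), Add(Mul(-2445, Pow(-1069, -1)), Mul(957, Pow(Pow(Function('F')(-15, -32), -1), -1)))), Rational(1, 2)) = Pow(Add(-27, Add(Mul(-2445, Pow(-1069, -1)), Mul(957, Pow(Pow(Add(-32, Mul(2, -15)), -1), -1)))), Rational(1, 2)) = Pow(Add(-27, Add(Mul(-2445, Rational(-1, 1069)), Mul(957, Pow(Pow(Add(-32, -30), -1), -1)))), Rational(1, 2)) = Pow(Add(-27, Add(Rational(2445, 1069), Mul(957, Pow(Pow(-62, -1), -1)))), Rational(1, 2)) = Pow(Add(-27, Add(Rational(2445, 1069), Mul(957, Pow(Rational(-1, 62), -1)))), Rational(1, 2)) = Pow(Add(-27, Add(Rational(2445, 1069), Mul(957, -62))), Rational(1, 2)) = Pow(Add(-27, Add(Rational(2445, 1069), -59334)), Rational(1, 2)) = Pow(Add(-27, Rational(-63425601, 1069)), Rational(1, 2)) = Pow(Rational(-63454464, 1069), Rational(1, 2)) = Mul(Rational(48, 1069), I, Pow(29441329, Rational(1, 2)))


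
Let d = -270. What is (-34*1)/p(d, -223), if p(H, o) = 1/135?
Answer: -4590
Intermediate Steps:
p(H, o) = 1/135
(-34*1)/p(d, -223) = (-34*1)/(1/135) = -34*135 = -4590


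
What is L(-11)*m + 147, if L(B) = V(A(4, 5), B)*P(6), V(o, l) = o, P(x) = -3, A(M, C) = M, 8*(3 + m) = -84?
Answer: 309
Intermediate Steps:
m = -27/2 (m = -3 + (⅛)*(-84) = -3 - 21/2 = -27/2 ≈ -13.500)
L(B) = -12 (L(B) = 4*(-3) = -12)
L(-11)*m + 147 = -12*(-27/2) + 147 = 162 + 147 = 309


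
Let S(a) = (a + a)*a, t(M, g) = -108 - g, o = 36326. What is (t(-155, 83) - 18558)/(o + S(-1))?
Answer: -18749/36328 ≈ -0.51610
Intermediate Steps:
S(a) = 2*a**2 (S(a) = (2*a)*a = 2*a**2)
(t(-155, 83) - 18558)/(o + S(-1)) = ((-108 - 1*83) - 18558)/(36326 + 2*(-1)**2) = ((-108 - 83) - 18558)/(36326 + 2*1) = (-191 - 18558)/(36326 + 2) = -18749/36328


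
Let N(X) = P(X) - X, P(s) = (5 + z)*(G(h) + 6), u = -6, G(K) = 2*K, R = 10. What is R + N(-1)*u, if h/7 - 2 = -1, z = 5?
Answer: -1196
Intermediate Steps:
h = 7 (h = 14 + 7*(-1) = 14 - 7 = 7)
P(s) = 200 (P(s) = (5 + 5)*(2*7 + 6) = 10*(14 + 6) = 10*20 = 200)
N(X) = 200 - X
R + N(-1)*u = 10 + (200 - 1*(-1))*(-6) = 10 + (200 + 1)*(-6) = 10 + 201*(-6) = 10 - 1206 = -1196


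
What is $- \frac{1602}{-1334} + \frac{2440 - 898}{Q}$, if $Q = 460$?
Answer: $\frac{30369}{6670} \approx 4.5531$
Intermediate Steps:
$- \frac{1602}{-1334} + \frac{2440 - 898}{Q} = - \frac{1602}{-1334} + \frac{2440 - 898}{460} = \left(-1602\right) \left(- \frac{1}{1334}\right) + 1542 \cdot \frac{1}{460} = \frac{801}{667} + \frac{771}{230} = \frac{30369}{6670}$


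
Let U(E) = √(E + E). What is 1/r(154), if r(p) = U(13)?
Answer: √26/26 ≈ 0.19612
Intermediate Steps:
U(E) = √2*√E (U(E) = √(2*E) = √2*√E)
r(p) = √26 (r(p) = √2*√13 = √26)
1/r(154) = 1/(√26) = √26/26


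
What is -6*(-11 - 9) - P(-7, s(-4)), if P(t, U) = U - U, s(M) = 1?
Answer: 120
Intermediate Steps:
P(t, U) = 0
-6*(-11 - 9) - P(-7, s(-4)) = -6*(-11 - 9) - 1*0 = -6*(-20) + 0 = 120 + 0 = 120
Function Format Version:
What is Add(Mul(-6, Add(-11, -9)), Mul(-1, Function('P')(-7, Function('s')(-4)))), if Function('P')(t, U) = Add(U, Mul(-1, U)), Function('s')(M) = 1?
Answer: 120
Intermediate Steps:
Function('P')(t, U) = 0
Add(Mul(-6, Add(-11, -9)), Mul(-1, Function('P')(-7, Function('s')(-4)))) = Add(Mul(-6, Add(-11, -9)), Mul(-1, 0)) = Add(Mul(-6, -20), 0) = Add(120, 0) = 120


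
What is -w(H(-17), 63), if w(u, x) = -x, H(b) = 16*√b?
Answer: 63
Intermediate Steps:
-w(H(-17), 63) = -(-1)*63 = -1*(-63) = 63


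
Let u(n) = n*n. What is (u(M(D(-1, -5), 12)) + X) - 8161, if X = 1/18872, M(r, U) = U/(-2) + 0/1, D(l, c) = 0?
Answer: -153334999/18872 ≈ -8125.0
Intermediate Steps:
M(r, U) = -U/2 (M(r, U) = U*(-1/2) + 0*1 = -U/2 + 0 = -U/2)
X = 1/18872 ≈ 5.2989e-5
u(n) = n**2
(u(M(D(-1, -5), 12)) + X) - 8161 = ((-1/2*12)**2 + 1/18872) - 8161 = ((-6)**2 + 1/18872) - 8161 = (36 + 1/18872) - 8161 = 679393/18872 - 8161 = -153334999/18872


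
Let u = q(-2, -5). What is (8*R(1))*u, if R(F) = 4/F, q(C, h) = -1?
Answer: -32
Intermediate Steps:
u = -1
(8*R(1))*u = (8*(4/1))*(-1) = (8*(4*1))*(-1) = (8*4)*(-1) = 32*(-1) = -32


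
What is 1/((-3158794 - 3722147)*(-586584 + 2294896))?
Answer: -1/11754794081592 ≈ -8.5072e-14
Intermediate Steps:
1/((-3158794 - 3722147)*(-586584 + 2294896)) = 1/(-6880941*1708312) = 1/(-11754794081592) = -1/11754794081592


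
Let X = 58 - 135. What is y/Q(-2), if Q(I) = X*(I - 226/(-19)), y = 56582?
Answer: -537529/7238 ≈ -74.265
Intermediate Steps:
X = -77
Q(I) = -17402/19 - 77*I (Q(I) = -77*(I - 226/(-19)) = -77*(I - 226*(-1/19)) = -77*(I + 226/19) = -77*(226/19 + I) = -17402/19 - 77*I)
y/Q(-2) = 56582/(-17402/19 - 77*(-2)) = 56582/(-17402/19 + 154) = 56582/(-14476/19) = 56582*(-19/14476) = -537529/7238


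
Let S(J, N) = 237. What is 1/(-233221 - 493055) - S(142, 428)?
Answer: -172127413/726276 ≈ -237.00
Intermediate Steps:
1/(-233221 - 493055) - S(142, 428) = 1/(-233221 - 493055) - 1*237 = 1/(-726276) - 237 = -1/726276 - 237 = -172127413/726276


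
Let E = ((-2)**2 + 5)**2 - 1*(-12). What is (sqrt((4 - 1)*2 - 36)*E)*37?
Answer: 3441*I*sqrt(30) ≈ 18847.0*I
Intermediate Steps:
E = 93 (E = (4 + 5)**2 + 12 = 9**2 + 12 = 81 + 12 = 93)
(sqrt((4 - 1)*2 - 36)*E)*37 = (sqrt((4 - 1)*2 - 36)*93)*37 = (sqrt(3*2 - 36)*93)*37 = (sqrt(6 - 36)*93)*37 = (sqrt(-30)*93)*37 = ((I*sqrt(30))*93)*37 = (93*I*sqrt(30))*37 = 3441*I*sqrt(30)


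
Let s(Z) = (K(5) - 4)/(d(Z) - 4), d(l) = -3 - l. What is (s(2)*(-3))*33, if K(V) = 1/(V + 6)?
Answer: -43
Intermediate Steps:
K(V) = 1/(6 + V)
s(Z) = -43/(11*(-7 - Z)) (s(Z) = (1/(6 + 5) - 4)/((-3 - Z) - 4) = (1/11 - 4)/(-7 - Z) = -43/(11*(-7 - Z)))
(s(2)*(-3))*33 = ((43/(11*(7 + 2)))*(-3))*33 = (((43/11)/9)*(-3))*33 = (((43/11)*(1/9))*(-3))*33 = ((43/99)*(-3))*33 = -43/33*33 = -43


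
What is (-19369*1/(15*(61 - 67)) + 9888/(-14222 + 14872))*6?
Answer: 1347977/975 ≈ 1382.5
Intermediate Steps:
(-19369*1/(15*(61 - 67)) + 9888/(-14222 + 14872))*6 = (-19369/((-6*15)) + 9888/650)*6 = (-19369/(-90) + 9888*(1/650))*6 = (-19369*(-1/90) + 4944/325)*6 = (19369/90 + 4944/325)*6 = (1347977/5850)*6 = 1347977/975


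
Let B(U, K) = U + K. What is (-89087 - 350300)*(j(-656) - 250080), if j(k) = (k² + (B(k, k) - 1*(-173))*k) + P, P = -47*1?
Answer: -407484428091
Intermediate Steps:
B(U, K) = K + U
P = -47
j(k) = -47 + k² + k*(173 + 2*k) (j(k) = (k² + ((k + k) - 1*(-173))*k) - 47 = (k² + (2*k + 173)*k) - 47 = (k² + (173 + 2*k)*k) - 47 = (k² + k*(173 + 2*k)) - 47 = -47 + k² + k*(173 + 2*k))
(-89087 - 350300)*(j(-656) - 250080) = (-89087 - 350300)*((-47 + 3*(-656)² + 173*(-656)) - 250080) = -439387*((-47 + 3*430336 - 113488) - 250080) = -439387*((-47 + 1291008 - 113488) - 250080) = -439387*(1177473 - 250080) = -439387*927393 = -407484428091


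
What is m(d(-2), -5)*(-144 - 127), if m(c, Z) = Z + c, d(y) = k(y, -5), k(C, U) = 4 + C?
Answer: 813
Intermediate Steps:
d(y) = 4 + y
m(d(-2), -5)*(-144 - 127) = (-5 + (4 - 2))*(-144 - 127) = (-5 + 2)*(-271) = -3*(-271) = 813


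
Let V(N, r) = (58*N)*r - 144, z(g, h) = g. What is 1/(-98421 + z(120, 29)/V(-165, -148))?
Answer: -59009/5807724784 ≈ -1.0160e-5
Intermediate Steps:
V(N, r) = -144 + 58*N*r (V(N, r) = 58*N*r - 144 = -144 + 58*N*r)
1/(-98421 + z(120, 29)/V(-165, -148)) = 1/(-98421 + 120/(-144 + 58*(-165)*(-148))) = 1/(-98421 + 120/(-144 + 1416360)) = 1/(-98421 + 120/1416216) = 1/(-98421 + 120*(1/1416216)) = 1/(-98421 + 5/59009) = 1/(-5807724784/59009) = -59009/5807724784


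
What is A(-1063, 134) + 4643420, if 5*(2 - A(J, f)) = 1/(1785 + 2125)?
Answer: 90778900099/19550 ≈ 4.6434e+6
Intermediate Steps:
A(J, f) = 39099/19550 (A(J, f) = 2 - 1/(5*(1785 + 2125)) = 2 - 1/5/3910 = 2 - 1/5*1/3910 = 2 - 1/19550 = 39099/19550)
A(-1063, 134) + 4643420 = 39099/19550 + 4643420 = 90778900099/19550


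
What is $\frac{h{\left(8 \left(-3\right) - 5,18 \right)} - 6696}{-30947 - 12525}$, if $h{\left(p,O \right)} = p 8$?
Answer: $\frac{433}{2717} \approx 0.15937$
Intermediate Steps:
$h{\left(p,O \right)} = 8 p$
$\frac{h{\left(8 \left(-3\right) - 5,18 \right)} - 6696}{-30947 - 12525} = \frac{8 \left(8 \left(-3\right) - 5\right) - 6696}{-30947 - 12525} = \frac{8 \left(-24 - 5\right) - 6696}{-43472} = \left(8 \left(-29\right) - 6696\right) \left(- \frac{1}{43472}\right) = \left(-232 - 6696\right) \left(- \frac{1}{43472}\right) = \left(-6928\right) \left(- \frac{1}{43472}\right) = \frac{433}{2717}$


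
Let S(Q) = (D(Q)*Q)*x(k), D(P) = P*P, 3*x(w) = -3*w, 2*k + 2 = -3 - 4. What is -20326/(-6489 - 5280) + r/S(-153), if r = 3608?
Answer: 218369093938/126454739139 ≈ 1.7269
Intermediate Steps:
k = -9/2 (k = -1 + (-3 - 4)/2 = -1 + (1/2)*(-7) = -1 - 7/2 = -9/2 ≈ -4.5000)
x(w) = -w (x(w) = (-3*w)/3 = -w)
D(P) = P**2
S(Q) = 9*Q**3/2 (S(Q) = (Q**2*Q)*(-1*(-9/2)) = Q**3*(9/2) = 9*Q**3/2)
-20326/(-6489 - 5280) + r/S(-153) = -20326/(-6489 - 5280) + 3608/(((9/2)*(-153)**3)) = -20326/(-11769) + 3608/(((9/2)*(-3581577))) = -20326*(-1/11769) + 3608/(-32234193/2) = 20326/11769 + 3608*(-2/32234193) = 20326/11769 - 7216/32234193 = 218369093938/126454739139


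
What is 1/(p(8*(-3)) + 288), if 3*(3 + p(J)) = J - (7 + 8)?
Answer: 1/272 ≈ 0.0036765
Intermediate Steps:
p(J) = -8 + J/3 (p(J) = -3 + (J - (7 + 8))/3 = -3 + (J - 1*15)/3 = -3 + (J - 15)/3 = -3 + (-15 + J)/3 = -3 + (-5 + J/3) = -8 + J/3)
1/(p(8*(-3)) + 288) = 1/((-8 + (8*(-3))/3) + 288) = 1/((-8 + (⅓)*(-24)) + 288) = 1/((-8 - 8) + 288) = 1/(-16 + 288) = 1/272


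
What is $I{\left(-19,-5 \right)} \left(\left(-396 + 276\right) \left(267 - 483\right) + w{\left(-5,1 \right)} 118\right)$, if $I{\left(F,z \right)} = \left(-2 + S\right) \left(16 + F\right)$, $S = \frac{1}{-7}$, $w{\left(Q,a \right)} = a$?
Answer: $\frac{1171710}{7} \approx 1.6739 \cdot 10^{5}$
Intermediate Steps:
$S = - \frac{1}{7} \approx -0.14286$
$I{\left(F,z \right)} = - \frac{240}{7} - \frac{15 F}{7}$ ($I{\left(F,z \right)} = \left(-2 - \frac{1}{7}\right) \left(16 + F\right) = - \frac{15 \left(16 + F\right)}{7} = - \frac{240}{7} - \frac{15 F}{7}$)
$I{\left(-19,-5 \right)} \left(\left(-396 + 276\right) \left(267 - 483\right) + w{\left(-5,1 \right)} 118\right) = \left(- \frac{240}{7} - - \frac{285}{7}\right) \left(\left(-396 + 276\right) \left(267 - 483\right) + 1 \cdot 118\right) = \left(- \frac{240}{7} + \frac{285}{7}\right) \left(\left(-120\right) \left(-216\right) + 118\right) = \frac{45 \left(25920 + 118\right)}{7} = \frac{45}{7} \cdot 26038 = \frac{1171710}{7}$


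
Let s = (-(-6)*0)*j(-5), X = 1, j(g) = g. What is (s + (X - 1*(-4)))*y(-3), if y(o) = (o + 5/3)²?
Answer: 80/9 ≈ 8.8889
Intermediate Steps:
y(o) = (5/3 + o)² (y(o) = (o + 5*(⅓))² = (o + 5/3)² = (5/3 + o)²)
s = 0 (s = -(-6)*0*(-5) = -3*0*(-5) = 0*(-5) = 0)
(s + (X - 1*(-4)))*y(-3) = (0 + (1 - 1*(-4)))*((5 + 3*(-3))²/9) = (0 + (1 + 4))*((5 - 9)²/9) = (0 + 5)*((⅑)*(-4)²) = 5*((⅑)*16) = 5*(16/9) = 80/9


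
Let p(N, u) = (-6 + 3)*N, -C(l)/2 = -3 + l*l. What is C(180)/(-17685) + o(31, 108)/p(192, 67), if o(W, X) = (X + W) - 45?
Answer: 220117/62880 ≈ 3.5006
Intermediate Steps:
C(l) = 6 - 2*l**2 (C(l) = -2*(-3 + l*l) = -2*(-3 + l**2) = 6 - 2*l**2)
p(N, u) = -3*N
o(W, X) = -45 + W + X (o(W, X) = (W + X) - 45 = -45 + W + X)
C(180)/(-17685) + o(31, 108)/p(192, 67) = (6 - 2*180**2)/(-17685) + (-45 + 31 + 108)/((-3*192)) = (6 - 2*32400)*(-1/17685) + 94/(-576) = (6 - 64800)*(-1/17685) + 94*(-1/576) = -64794*(-1/17685) - 47/288 = 21598/5895 - 47/288 = 220117/62880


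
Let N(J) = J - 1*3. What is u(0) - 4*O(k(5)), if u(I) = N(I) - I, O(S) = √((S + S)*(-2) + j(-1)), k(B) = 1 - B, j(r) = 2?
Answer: -3 - 12*√2 ≈ -19.971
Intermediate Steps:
N(J) = -3 + J (N(J) = J - 3 = -3 + J)
O(S) = √(2 - 4*S) (O(S) = √((S + S)*(-2) + 2) = √((2*S)*(-2) + 2) = √(-4*S + 2) = √(2 - 4*S))
u(I) = -3 (u(I) = (-3 + I) - I = -3)
u(0) - 4*O(k(5)) = -3 - 4*√(2 - 4*(1 - 1*5)) = -3 - 4*√(2 - 4*(1 - 5)) = -3 - 4*√(2 - 4*(-4)) = -3 - 4*√(2 + 16) = -3 - 12*√2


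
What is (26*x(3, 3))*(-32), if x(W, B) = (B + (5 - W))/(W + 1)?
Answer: -1040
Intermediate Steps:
x(W, B) = (5 + B - W)/(1 + W)
(26*x(3, 3))*(-32) = (26*((5 + 3 - 1*3)/(1 + 3)))*(-32) = (26*((5 + 3 - 3)/4))*(-32) = (26*((¼)*5))*(-32) = (26*(5/4))*(-32) = (65/2)*(-32) = -1040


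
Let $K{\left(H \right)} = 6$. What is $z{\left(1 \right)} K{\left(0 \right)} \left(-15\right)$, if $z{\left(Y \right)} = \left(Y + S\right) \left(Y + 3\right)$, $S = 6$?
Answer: $-2520$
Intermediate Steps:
$z{\left(Y \right)} = \left(3 + Y\right) \left(6 + Y\right)$ ($z{\left(Y \right)} = \left(Y + 6\right) \left(Y + 3\right) = \left(6 + Y\right) \left(3 + Y\right) = \left(3 + Y\right) \left(6 + Y\right)$)
$z{\left(1 \right)} K{\left(0 \right)} \left(-15\right) = \left(18 + 1^{2} + 9 \cdot 1\right) 6 \left(-15\right) = \left(18 + 1 + 9\right) 6 \left(-15\right) = 28 \cdot 6 \left(-15\right) = 168 \left(-15\right) = -2520$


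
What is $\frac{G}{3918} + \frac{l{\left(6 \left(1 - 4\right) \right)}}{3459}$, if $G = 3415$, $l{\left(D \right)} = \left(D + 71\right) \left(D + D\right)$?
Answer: $\frac{1445647}{4517454} \approx 0.32001$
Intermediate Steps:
$l{\left(D \right)} = 2 D \left(71 + D\right)$ ($l{\left(D \right)} = \left(71 + D\right) 2 D = 2 D \left(71 + D\right)$)
$\frac{G}{3918} + \frac{l{\left(6 \left(1 - 4\right) \right)}}{3459} = \frac{3415}{3918} + \frac{2 \cdot 6 \left(1 - 4\right) \left(71 + 6 \left(1 - 4\right)\right)}{3459} = 3415 \cdot \frac{1}{3918} + 2 \cdot 6 \left(-3\right) \left(71 + 6 \left(-3\right)\right) \frac{1}{3459} = \frac{3415}{3918} + 2 \left(-18\right) \left(71 - 18\right) \frac{1}{3459} = \frac{3415}{3918} + 2 \left(-18\right) 53 \cdot \frac{1}{3459} = \frac{3415}{3918} - \frac{636}{1153} = \frac{1445647}{4517454}$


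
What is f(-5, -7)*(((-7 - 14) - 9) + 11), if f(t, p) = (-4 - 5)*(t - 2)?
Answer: -1197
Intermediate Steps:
f(t, p) = 18 - 9*t (f(t, p) = -9*(-2 + t) = 18 - 9*t)
f(-5, -7)*(((-7 - 14) - 9) + 11) = (18 - 9*(-5))*(((-7 - 14) - 9) + 11) = (18 + 45)*((-21 - 9) + 11) = 63*(-30 + 11) = 63*(-19) = -1197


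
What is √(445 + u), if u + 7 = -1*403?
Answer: √35 ≈ 5.9161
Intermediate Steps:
u = -410 (u = -7 - 1*403 = -7 - 403 = -410)
√(445 + u) = √(445 - 410) = √35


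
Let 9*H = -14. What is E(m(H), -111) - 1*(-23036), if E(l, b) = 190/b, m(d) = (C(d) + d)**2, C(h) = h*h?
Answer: 2556806/111 ≈ 23034.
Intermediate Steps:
C(h) = h**2
H = -14/9 (H = (1/9)*(-14) = -14/9 ≈ -1.5556)
m(d) = (d + d**2)**2 (m(d) = (d**2 + d)**2 = (d + d**2)**2)
E(m(H), -111) - 1*(-23036) = 190/(-111) - 1*(-23036) = 190*(-1/111) + 23036 = -190/111 + 23036 = 2556806/111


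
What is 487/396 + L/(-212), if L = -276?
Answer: 53135/20988 ≈ 2.5317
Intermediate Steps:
487/396 + L/(-212) = 487/396 - 276/(-212) = 487*(1/396) - 276*(-1/212) = 487/396 + 69/53 = 53135/20988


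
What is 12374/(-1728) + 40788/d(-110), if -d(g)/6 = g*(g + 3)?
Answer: -3577021/462240 ≈ -7.7384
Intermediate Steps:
d(g) = -6*g*(3 + g) (d(g) = -6*g*(g + 3) = -6*g*(3 + g))
12374/(-1728) + 40788/d(-110) = 12374/(-1728) + 40788/((-6*(-110)*(3 - 110))) = 12374*(-1/1728) + 40788/((-6*(-110)*(-107))) = -6187/864 + 40788/(-70620) = -6187/864 + 40788*(-1/70620) = -6187/864 - 309/535 = -3577021/462240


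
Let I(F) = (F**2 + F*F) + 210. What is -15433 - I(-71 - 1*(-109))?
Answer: -18531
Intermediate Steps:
I(F) = 210 + 2*F**2 (I(F) = (F**2 + F**2) + 210 = 2*F**2 + 210 = 210 + 2*F**2)
-15433 - I(-71 - 1*(-109)) = -15433 - (210 + 2*(-71 - 1*(-109))**2) = -15433 - (210 + 2*(-71 + 109)**2) = -15433 - (210 + 2*38**2) = -15433 - (210 + 2*1444) = -15433 - (210 + 2888) = -15433 - 1*3098 = -15433 - 3098 = -18531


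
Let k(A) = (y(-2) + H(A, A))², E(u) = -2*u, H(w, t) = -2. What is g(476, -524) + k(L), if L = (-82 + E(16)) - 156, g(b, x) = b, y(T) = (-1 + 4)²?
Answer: 525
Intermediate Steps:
y(T) = 9 (y(T) = 3² = 9)
L = -270 (L = (-82 - 2*16) - 156 = (-82 - 32) - 156 = -114 - 156 = -270)
k(A) = 49 (k(A) = (9 - 2)² = 7² = 49)
g(476, -524) + k(L) = 476 + 49 = 525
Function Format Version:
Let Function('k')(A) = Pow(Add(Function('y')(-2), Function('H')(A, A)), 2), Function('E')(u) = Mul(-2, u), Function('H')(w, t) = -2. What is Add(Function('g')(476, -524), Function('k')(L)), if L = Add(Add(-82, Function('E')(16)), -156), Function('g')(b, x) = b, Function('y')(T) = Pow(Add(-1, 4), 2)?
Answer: 525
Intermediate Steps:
Function('y')(T) = 9 (Function('y')(T) = Pow(3, 2) = 9)
L = -270 (L = Add(Add(-82, Mul(-2, 16)), -156) = Add(Add(-82, -32), -156) = Add(-114, -156) = -270)
Function('k')(A) = 49 (Function('k')(A) = Pow(Add(9, -2), 2) = Pow(7, 2) = 49)
Add(Function('g')(476, -524), Function('k')(L)) = Add(476, 49) = 525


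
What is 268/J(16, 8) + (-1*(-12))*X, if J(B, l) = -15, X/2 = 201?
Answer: 72092/15 ≈ 4806.1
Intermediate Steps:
X = 402 (X = 2*201 = 402)
268/J(16, 8) + (-1*(-12))*X = 268/(-15) - 1*(-12)*402 = 268*(-1/15) + 12*402 = -268/15 + 4824 = 72092/15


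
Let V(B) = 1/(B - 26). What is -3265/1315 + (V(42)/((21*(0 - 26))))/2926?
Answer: -16691683271/6722683968 ≈ -2.4829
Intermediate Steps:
V(B) = 1/(-26 + B)
-3265/1315 + (V(42)/((21*(0 - 26))))/2926 = -3265/1315 + (1/((-26 + 42)*((21*(0 - 26)))))/2926 = -3265*1/1315 + (1/(16*((21*(-26)))))*(1/2926) = -653/263 + ((1/16)/(-546))*(1/2926) = -653/263 + ((1/16)*(-1/546))*(1/2926) = -653/263 - 1/8736*1/2926 = -653/263 - 1/25561536 = -16691683271/6722683968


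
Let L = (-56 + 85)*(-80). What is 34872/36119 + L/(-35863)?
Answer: 1334410616/1295335697 ≈ 1.0302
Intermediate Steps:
L = -2320 (L = 29*(-80) = -2320)
34872/36119 + L/(-35863) = 34872/36119 - 2320/(-35863) = 34872*(1/36119) - 2320*(-1/35863) = 34872/36119 + 2320/35863 = 1334410616/1295335697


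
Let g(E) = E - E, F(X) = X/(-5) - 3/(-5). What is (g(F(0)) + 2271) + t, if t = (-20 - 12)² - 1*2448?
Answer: 847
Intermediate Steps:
F(X) = ⅗ - X/5 (F(X) = X*(-⅕) - 3*(-⅕) = -X/5 + ⅗ = ⅗ - X/5)
g(E) = 0
t = -1424 (t = (-32)² - 2448 = 1024 - 2448 = -1424)
(g(F(0)) + 2271) + t = (0 + 2271) - 1424 = 2271 - 1424 = 847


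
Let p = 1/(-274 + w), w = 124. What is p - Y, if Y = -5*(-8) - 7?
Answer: -4951/150 ≈ -33.007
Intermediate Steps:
Y = 33 (Y = 40 - 7 = 33)
p = -1/150 (p = 1/(-274 + 124) = 1/(-150) = -1/150 ≈ -0.0066667)
p - Y = -1/150 - 1*33 = -1/150 - 33 = -4951/150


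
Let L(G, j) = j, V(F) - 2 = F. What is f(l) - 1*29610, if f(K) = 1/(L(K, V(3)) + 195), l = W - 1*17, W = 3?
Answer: -5921999/200 ≈ -29610.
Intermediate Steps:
V(F) = 2 + F
l = -14 (l = 3 - 1*17 = 3 - 17 = -14)
f(K) = 1/200 (f(K) = 1/((2 + 3) + 195) = 1/(5 + 195) = 1/200)
f(l) - 1*29610 = 1/200 - 1*29610 = 1/200 - 29610 = -5921999/200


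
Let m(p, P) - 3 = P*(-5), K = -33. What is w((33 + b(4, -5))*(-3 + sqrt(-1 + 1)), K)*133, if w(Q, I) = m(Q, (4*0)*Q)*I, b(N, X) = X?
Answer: -13167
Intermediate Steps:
m(p, P) = 3 - 5*P (m(p, P) = 3 + P*(-5) = 3 - 5*P)
w(Q, I) = 3*I (w(Q, I) = (3 - 5*4*0*Q)*I = (3 - 0*Q)*I = (3 - 5*0)*I = (3 + 0)*I = 3*I)
w((33 + b(4, -5))*(-3 + sqrt(-1 + 1)), K)*133 = (3*(-33))*133 = -99*133 = -13167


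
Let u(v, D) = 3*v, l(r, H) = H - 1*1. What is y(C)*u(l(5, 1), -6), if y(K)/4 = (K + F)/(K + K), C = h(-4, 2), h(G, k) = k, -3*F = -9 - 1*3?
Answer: 0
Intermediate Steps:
F = 4 (F = -(-9 - 1*3)/3 = -(-9 - 3)/3 = -⅓*(-12) = 4)
C = 2
y(K) = 2*(4 + K)/K (y(K) = 4*((K + 4)/(K + K)) = 4*((4 + K)/((2*K))) = 4*((4 + K)*(1/(2*K))) = 4*((4 + K)/(2*K)) = 2*(4 + K)/K)
l(r, H) = -1 + H (l(r, H) = H - 1 = -1 + H)
y(C)*u(l(5, 1), -6) = (2 + 8/2)*(3*(-1 + 1)) = (2 + 8*(½))*(3*0) = (2 + 4)*0 = 6*0 = 0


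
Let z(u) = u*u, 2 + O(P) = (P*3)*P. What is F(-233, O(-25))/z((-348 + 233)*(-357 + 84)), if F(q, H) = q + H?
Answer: 328/197129205 ≈ 1.6639e-6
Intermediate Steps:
O(P) = -2 + 3*P**2 (O(P) = -2 + (P*3)*P = -2 + (3*P)*P = -2 + 3*P**2)
z(u) = u**2
F(q, H) = H + q
F(-233, O(-25))/z((-348 + 233)*(-357 + 84)) = ((-2 + 3*(-25)**2) - 233)/(((-348 + 233)*(-357 + 84))**2) = ((-2 + 3*625) - 233)/((-115*(-273))**2) = ((-2 + 1875) - 233)/(31395**2) = (1873 - 233)/985646025 = 1640*(1/985646025) = 328/197129205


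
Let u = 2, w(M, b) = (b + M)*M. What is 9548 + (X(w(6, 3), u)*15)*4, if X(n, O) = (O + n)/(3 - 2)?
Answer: 12908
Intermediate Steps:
w(M, b) = M*(M + b) (w(M, b) = (M + b)*M = M*(M + b))
X(n, O) = O + n (X(n, O) = (O + n)/1 = (O + n)*1 = O + n)
9548 + (X(w(6, 3), u)*15)*4 = 9548 + ((2 + 6*(6 + 3))*15)*4 = 9548 + ((2 + 6*9)*15)*4 = 9548 + ((2 + 54)*15)*4 = 9548 + (56*15)*4 = 9548 + 840*4 = 9548 + 3360 = 12908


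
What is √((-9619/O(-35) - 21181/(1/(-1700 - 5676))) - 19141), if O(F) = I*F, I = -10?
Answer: √765438248834/70 ≈ 12498.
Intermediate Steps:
O(F) = -10*F
√((-9619/O(-35) - 21181/(1/(-1700 - 5676))) - 19141) = √((-9619/((-10*(-35))) - 21181/(1/(-1700 - 5676))) - 19141) = √((-9619/350 - 21181/(1/(-7376))) - 19141) = √((-9619*1/350 - 21181/(-1/7376)) - 19141) = √((-9619/350 - 21181*(-7376)) - 19141) = √((-9619/350 + 156231056) - 19141) = √(54680859981/350 - 19141) = √(54674160631/350) = √765438248834/70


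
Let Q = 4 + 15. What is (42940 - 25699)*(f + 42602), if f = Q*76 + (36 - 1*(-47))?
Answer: 760828089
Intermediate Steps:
Q = 19
f = 1527 (f = 19*76 + (36 - 1*(-47)) = 1444 + (36 + 47) = 1444 + 83 = 1527)
(42940 - 25699)*(f + 42602) = (42940 - 25699)*(1527 + 42602) = 17241*44129 = 760828089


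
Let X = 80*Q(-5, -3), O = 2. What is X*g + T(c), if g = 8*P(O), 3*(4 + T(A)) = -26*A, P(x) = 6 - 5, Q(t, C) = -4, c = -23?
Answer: -7094/3 ≈ -2364.7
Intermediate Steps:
X = -320 (X = 80*(-4) = -320)
P(x) = 1
T(A) = -4 - 26*A/3 (T(A) = -4 + (-26*A)/3 = -4 - 26*A/3)
g = 8 (g = 8*1 = 8)
X*g + T(c) = -320*8 + (-4 - 26/3*(-23)) = -2560 + (-4 + 598/3) = -2560 + 586/3 = -7094/3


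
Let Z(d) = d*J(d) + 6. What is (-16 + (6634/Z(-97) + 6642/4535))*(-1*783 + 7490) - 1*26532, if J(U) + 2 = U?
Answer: -5202653144084/43576815 ≈ -1.1939e+5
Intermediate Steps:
J(U) = -2 + U
Z(d) = 6 + d*(-2 + d) (Z(d) = d*(-2 + d) + 6 = 6 + d*(-2 + d))
(-16 + (6634/Z(-97) + 6642/4535))*(-1*783 + 7490) - 1*26532 = (-16 + (6634/(6 - 97*(-2 - 97)) + 6642/4535))*(-1*783 + 7490) - 1*26532 = (-16 + (6634/(6 - 97*(-99)) + 6642*(1/4535)))*(-783 + 7490) - 26532 = (-16 + (6634/(6 + 9603) + 6642/4535))*6707 - 26532 = (-16 + (6634/9609 + 6642/4535))*6707 - 26532 = (-16 + 93908168/43576815)*6707 - 26532 = -603320872/43576815*6707 - 26532 = -4046473088504/43576815 - 26532 = -5202653144084/43576815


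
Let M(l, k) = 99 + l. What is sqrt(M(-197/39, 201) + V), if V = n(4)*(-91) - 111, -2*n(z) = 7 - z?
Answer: 11*sqrt(6006)/78 ≈ 10.929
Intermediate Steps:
n(z) = -7/2 + z/2 (n(z) = -(7 - z)/2 = -7/2 + z/2)
V = 51/2 (V = (-7/2 + (1/2)*4)*(-91) - 111 = (-7/2 + 2)*(-91) - 111 = -3/2*(-91) - 111 = 273/2 - 111 = 51/2 ≈ 25.500)
sqrt(M(-197/39, 201) + V) = sqrt((99 - 197/39) + 51/2) = sqrt(3664/39 + 51/2) = sqrt(9317/78) = 11*sqrt(6006)/78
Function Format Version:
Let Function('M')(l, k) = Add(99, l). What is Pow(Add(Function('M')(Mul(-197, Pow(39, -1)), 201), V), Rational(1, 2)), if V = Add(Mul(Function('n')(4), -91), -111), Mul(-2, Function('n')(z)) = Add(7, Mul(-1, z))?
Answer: Mul(Rational(11, 78), Pow(6006, Rational(1, 2))) ≈ 10.929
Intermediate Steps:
Function('n')(z) = Add(Rational(-7, 2), Mul(Rational(1, 2), z)) (Function('n')(z) = Mul(Rational(-1, 2), Add(7, Mul(-1, z))) = Add(Rational(-7, 2), Mul(Rational(1, 2), z)))
V = Rational(51, 2) (V = Add(Mul(Add(Rational(-7, 2), Mul(Rational(1, 2), 4)), -91), -111) = Add(Mul(Add(Rational(-7, 2), 2), -91), -111) = Add(Mul(Rational(-3, 2), -91), -111) = Add(Rational(273, 2), -111) = Rational(51, 2) ≈ 25.500)
Pow(Add(Function('M')(Mul(-197, Pow(39, -1)), 201), V), Rational(1, 2)) = Pow(Add(Add(99, Mul(-197, Pow(39, -1))), Rational(51, 2)), Rational(1, 2)) = Pow(Add(Add(99, Mul(-197, Rational(1, 39))), Rational(51, 2)), Rational(1, 2)) = Pow(Add(Add(99, Rational(-197, 39)), Rational(51, 2)), Rational(1, 2)) = Pow(Add(Rational(3664, 39), Rational(51, 2)), Rational(1, 2)) = Pow(Rational(9317, 78), Rational(1, 2)) = Mul(Rational(11, 78), Pow(6006, Rational(1, 2)))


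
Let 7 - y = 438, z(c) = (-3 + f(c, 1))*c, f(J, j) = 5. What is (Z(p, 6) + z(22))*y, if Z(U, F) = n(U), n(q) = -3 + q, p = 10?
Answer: -21981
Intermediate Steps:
Z(U, F) = -3 + U
z(c) = 2*c (z(c) = (-3 + 5)*c = 2*c)
y = -431 (y = 7 - 1*438 = 7 - 438 = -431)
(Z(p, 6) + z(22))*y = ((-3 + 10) + 2*22)*(-431) = (7 + 44)*(-431) = 51*(-431) = -21981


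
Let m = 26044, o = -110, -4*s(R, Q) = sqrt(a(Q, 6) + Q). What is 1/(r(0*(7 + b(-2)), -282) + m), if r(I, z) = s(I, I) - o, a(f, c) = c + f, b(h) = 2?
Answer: 69744/1824084575 + 2*sqrt(6)/5472253725 ≈ 3.8236e-5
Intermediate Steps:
s(R, Q) = -sqrt(6 + 2*Q)/4 (s(R, Q) = -sqrt((6 + Q) + Q)/4 = -sqrt(6 + 2*Q)/4)
r(I, z) = 110 - sqrt(6 + 2*I)/4 (r(I, z) = -sqrt(6 + 2*I)/4 - 1*(-110) = -sqrt(6 + 2*I)/4 + 110 = 110 - sqrt(6 + 2*I)/4)
1/(r(0*(7 + b(-2)), -282) + m) = 1/((110 - sqrt(6 + 2*(0*(7 + 2)))/4) + 26044) = 1/((110 - sqrt(6 + 2*(0*9))/4) + 26044) = 1/((110 - sqrt(6 + 2*0)/4) + 26044) = 1/((110 - sqrt(6 + 0)/4) + 26044) = 1/((110 - sqrt(6)/4) + 26044) = 1/(26154 - sqrt(6)/4)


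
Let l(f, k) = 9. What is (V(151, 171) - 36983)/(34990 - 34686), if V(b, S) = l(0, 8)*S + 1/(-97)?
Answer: -180951/1552 ≈ -116.59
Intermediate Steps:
V(b, S) = -1/97 + 9*S (V(b, S) = 9*S + 1/(-97) = 9*S - 1/97 = -1/97 + 9*S)
(V(151, 171) - 36983)/(34990 - 34686) = ((-1/97 + 9*171) - 36983)/(34990 - 34686) = ((-1/97 + 1539) - 36983)/304 = (149282/97 - 36983)*(1/304) = -3438069/97*1/304 = -180951/1552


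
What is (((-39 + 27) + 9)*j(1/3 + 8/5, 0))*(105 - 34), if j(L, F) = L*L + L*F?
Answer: -59711/75 ≈ -796.15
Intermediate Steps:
j(L, F) = L² + F*L
(((-39 + 27) + 9)*j(1/3 + 8/5, 0))*(105 - 34) = (((-39 + 27) + 9)*((1/3 + 8/5)*(0 + (1/3 + 8/5))))*(105 - 34) = ((-12 + 9)*((1*(⅓) + 8*(⅕))*(0 + (1*(⅓) + 8*(⅕)))))*71 = -3*(⅓ + 8/5)*(0 + (⅓ + 8/5))*71 = -29*(0 + 29/15)/5*71 = -29*29/(5*15)*71 = -3*841/225*71 = -841/75*71 = -59711/75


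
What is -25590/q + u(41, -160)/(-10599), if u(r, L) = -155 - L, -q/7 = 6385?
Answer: 54200987/94744461 ≈ 0.57208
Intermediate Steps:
q = -44695 (q = -7*6385 = -44695)
-25590/q + u(41, -160)/(-10599) = -25590/(-44695) + (-155 - 1*(-160))/(-10599) = -25590*(-1/44695) + (-155 + 160)*(-1/10599) = 5118/8939 + 5*(-1/10599) = 5118/8939 - 5/10599 = 54200987/94744461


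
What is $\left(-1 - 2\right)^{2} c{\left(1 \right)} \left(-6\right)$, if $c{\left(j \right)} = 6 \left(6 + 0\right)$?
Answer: $-1944$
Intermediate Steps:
$c{\left(j \right)} = 36$ ($c{\left(j \right)} = 6 \cdot 6 = 36$)
$\left(-1 - 2\right)^{2} c{\left(1 \right)} \left(-6\right) = \left(-1 - 2\right)^{2} \cdot 36 \left(-6\right) = \left(-3\right)^{2} \cdot 36 \left(-6\right) = 9 \cdot 36 \left(-6\right) = 324 \left(-6\right) = -1944$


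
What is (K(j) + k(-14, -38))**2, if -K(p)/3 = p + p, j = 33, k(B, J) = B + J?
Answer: 62500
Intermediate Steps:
K(p) = -6*p (K(p) = -3*(p + p) = -6*p)
(K(j) + k(-14, -38))**2 = (-6*33 + (-14 - 38))**2 = (-198 - 52)**2 = (-250)**2 = 62500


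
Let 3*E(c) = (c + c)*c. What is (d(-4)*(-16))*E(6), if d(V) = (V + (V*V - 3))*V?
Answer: 13824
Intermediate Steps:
E(c) = 2*c²/3 (E(c) = ((c + c)*c)/3 = ((2*c)*c)/3 = (2*c²)/3 = 2*c²/3)
d(V) = V*(-3 + V + V²) (d(V) = (V + (V² - 3))*V = (V + (-3 + V²))*V = (-3 + V + V²)*V = V*(-3 + V + V²))
(d(-4)*(-16))*E(6) = (-4*(-3 - 4 + (-4)²)*(-16))*((⅔)*6²) = (-4*(-3 - 4 + 16)*(-16))*((⅔)*36) = (-4*9*(-16))*24 = -36*(-16)*24 = 576*24 = 13824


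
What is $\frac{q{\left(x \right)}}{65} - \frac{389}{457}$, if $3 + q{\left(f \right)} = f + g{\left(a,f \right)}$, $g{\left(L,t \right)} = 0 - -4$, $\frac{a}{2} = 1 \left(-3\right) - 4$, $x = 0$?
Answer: $- \frac{24828}{29705} \approx -0.83582$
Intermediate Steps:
$a = -14$ ($a = 2 \left(1 \left(-3\right) - 4\right) = 2 \left(-3 - 4\right) = 2 \left(-7\right) = -14$)
$g{\left(L,t \right)} = 4$ ($g{\left(L,t \right)} = 0 + 4 = 4$)
$q{\left(f \right)} = 1 + f$ ($q{\left(f \right)} = -3 + \left(f + 4\right) = -3 + \left(4 + f\right) = 1 + f$)
$\frac{q{\left(x \right)}}{65} - \frac{389}{457} = \frac{1 + 0}{65} - \frac{389}{457} = 1 \cdot \frac{1}{65} - \frac{389}{457} = \frac{1}{65} - \frac{389}{457} = - \frac{24828}{29705}$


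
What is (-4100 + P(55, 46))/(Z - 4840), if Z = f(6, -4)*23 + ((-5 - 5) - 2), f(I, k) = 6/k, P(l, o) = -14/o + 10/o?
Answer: 188604/224779 ≈ 0.83906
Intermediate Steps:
P(l, o) = -4/o
Z = -93/2 (Z = (6/(-4))*23 + ((-5 - 5) - 2) = (6*(-¼))*23 + (-10 - 2) = -3/2*23 - 12 = -69/2 - 12 = -93/2 ≈ -46.500)
(-4100 + P(55, 46))/(Z - 4840) = (-4100 - 4/46)/(-93/2 - 4840) = (-4100 - 4*1/46)/(-9773/2) = (-4100 - 2/23)*(-2/9773) = -94302/23*(-2/9773) = 188604/224779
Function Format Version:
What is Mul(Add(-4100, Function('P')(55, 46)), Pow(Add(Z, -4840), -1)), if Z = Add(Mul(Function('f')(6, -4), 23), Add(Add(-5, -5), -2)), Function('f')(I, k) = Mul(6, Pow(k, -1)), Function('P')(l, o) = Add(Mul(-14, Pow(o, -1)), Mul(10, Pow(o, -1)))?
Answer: Rational(188604, 224779) ≈ 0.83906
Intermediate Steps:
Function('P')(l, o) = Mul(-4, Pow(o, -1))
Z = Rational(-93, 2) (Z = Add(Mul(Mul(6, Pow(-4, -1)), 23), Add(Add(-5, -5), -2)) = Add(Mul(Mul(6, Rational(-1, 4)), 23), Add(-10, -2)) = Add(Mul(Rational(-3, 2), 23), -12) = Add(Rational(-69, 2), -12) = Rational(-93, 2) ≈ -46.500)
Mul(Add(-4100, Function('P')(55, 46)), Pow(Add(Z, -4840), -1)) = Mul(Add(-4100, Mul(-4, Pow(46, -1))), Pow(Add(Rational(-93, 2), -4840), -1)) = Mul(Add(-4100, Mul(-4, Rational(1, 46))), Pow(Rational(-9773, 2), -1)) = Mul(Add(-4100, Rational(-2, 23)), Rational(-2, 9773)) = Mul(Rational(-94302, 23), Rational(-2, 9773)) = Rational(188604, 224779)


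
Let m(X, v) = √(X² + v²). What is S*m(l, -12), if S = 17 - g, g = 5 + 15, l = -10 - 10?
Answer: -12*√34 ≈ -69.971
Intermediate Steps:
l = -20
g = 20
S = -3 (S = 17 - 1*20 = 17 - 20 = -3)
S*m(l, -12) = -3*√((-20)² + (-12)²) = -3*√(400 + 144) = -12*√34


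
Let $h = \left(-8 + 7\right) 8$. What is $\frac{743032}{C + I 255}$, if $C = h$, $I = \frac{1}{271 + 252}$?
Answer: $- \frac{388605736}{3929} \approx -98907.0$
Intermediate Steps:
$I = \frac{1}{523} \approx 0.001912$
$h = -8$ ($h = \left(-1\right) 8 = -8$)
$C = -8$
$\frac{743032}{C + I 255} = \frac{743032}{-8 + \frac{1}{523} \cdot 255} = \frac{743032}{-8 + \frac{255}{523}} = \frac{743032}{- \frac{3929}{523}} = 743032 \left(- \frac{523}{3929}\right) = - \frac{388605736}{3929}$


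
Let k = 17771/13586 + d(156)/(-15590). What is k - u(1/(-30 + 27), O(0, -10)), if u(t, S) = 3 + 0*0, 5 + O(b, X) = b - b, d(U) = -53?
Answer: -89411818/52951435 ≈ -1.6886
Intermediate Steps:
O(b, X) = -5 (O(b, X) = -5 + (b - b) = -5 + 0 = -5)
k = 69442487/52951435 (k = 17771/13586 - 53/(-15590) = 17771*(1/13586) - 53*(-1/15590) = 17771/13586 + 53/15590 = 69442487/52951435 ≈ 1.3114)
u(t, S) = 3 (u(t, S) = 3 + 0 = 3)
k - u(1/(-30 + 27), O(0, -10)) = 69442487/52951435 - 1*3 = 69442487/52951435 - 3 = -89411818/52951435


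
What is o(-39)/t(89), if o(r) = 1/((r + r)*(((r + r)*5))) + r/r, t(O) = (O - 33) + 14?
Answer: 30421/2129400 ≈ 0.014286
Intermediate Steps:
t(O) = -19 + O (t(O) = (-33 + O) + 14 = -19 + O)
o(r) = 1 + 1/(20*r**2) (o(r) = 1/(((2*r))*(((2*r)*5))) + 1 = (1/(2*r))/((10*r)) + 1 = (1/(2*r))*(1/(10*r)) + 1 = 1/(20*r**2) + 1 = 1 + 1/(20*r**2))
o(-39)/t(89) = (1 + (1/20)/(-39)**2)/(-19 + 89) = (1 + (1/20)*(1/1521))/70 = (1 + 1/30420)*(1/70) = (30421/30420)*(1/70) = 30421/2129400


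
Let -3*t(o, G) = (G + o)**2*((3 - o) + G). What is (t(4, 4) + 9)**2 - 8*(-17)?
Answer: 3161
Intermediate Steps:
t(o, G) = -(G + o)**2*(3 + G - o)/3 (t(o, G) = -(G + o)**2*((3 - o) + G)/3 = -(G + o)**2*(3 + G - o)/3)
(t(4, 4) + 9)**2 - 8*(-17) = ((4 + 4)**2*(-3 + 4 - 1*4)/3 + 9)**2 - 8*(-17) = ((1/3)*8**2*(-3 + 4 - 4) + 9)**2 - 1*(-136) = ((1/3)*64*(-3) + 9)**2 + 136 = (-64 + 9)**2 + 136 = (-55)**2 + 136 = 3025 + 136 = 3161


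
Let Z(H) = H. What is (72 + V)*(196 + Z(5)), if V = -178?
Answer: -21306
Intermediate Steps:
(72 + V)*(196 + Z(5)) = (72 - 178)*(196 + 5) = -106*201 = -21306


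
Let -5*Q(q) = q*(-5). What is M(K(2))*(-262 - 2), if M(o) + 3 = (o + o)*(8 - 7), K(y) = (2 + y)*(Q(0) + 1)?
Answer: -1320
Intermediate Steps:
Q(q) = q (Q(q) = -q*(-5)/5 = -(-1)*q = q)
K(y) = 2 + y (K(y) = (2 + y)*(0 + 1) = (2 + y)*1 = 2 + y)
M(o) = -3 + 2*o (M(o) = -3 + (o + o)*(8 - 7) = -3 + (2*o)*1 = -3 + 2*o)
M(K(2))*(-262 - 2) = (-3 + 2*(2 + 2))*(-262 - 2) = (-3 + 2*4)*(-264) = (-3 + 8)*(-264) = 5*(-264) = -1320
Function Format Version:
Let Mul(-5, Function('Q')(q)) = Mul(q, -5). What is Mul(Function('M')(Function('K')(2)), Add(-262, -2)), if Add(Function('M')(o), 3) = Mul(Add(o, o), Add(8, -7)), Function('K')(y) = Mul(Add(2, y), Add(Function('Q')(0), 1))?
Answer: -1320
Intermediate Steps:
Function('Q')(q) = q (Function('Q')(q) = Mul(Rational(-1, 5), Mul(q, -5)) = Mul(Rational(-1, 5), Mul(-5, q)) = q)
Function('K')(y) = Add(2, y) (Function('K')(y) = Mul(Add(2, y), Add(0, 1)) = Mul(Add(2, y), 1) = Add(2, y))
Function('M')(o) = Add(-3, Mul(2, o)) (Function('M')(o) = Add(-3, Mul(Add(o, o), Add(8, -7))) = Add(-3, Mul(Mul(2, o), 1)) = Add(-3, Mul(2, o)))
Mul(Function('M')(Function('K')(2)), Add(-262, -2)) = Mul(Add(-3, Mul(2, Add(2, 2))), Add(-262, -2)) = Mul(Add(-3, Mul(2, 4)), -264) = Mul(Add(-3, 8), -264) = Mul(5, -264) = -1320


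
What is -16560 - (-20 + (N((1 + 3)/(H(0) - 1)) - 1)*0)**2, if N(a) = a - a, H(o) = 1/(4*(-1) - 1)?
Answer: -16960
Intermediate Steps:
H(o) = -1/5 (H(o) = 1/(-4 - 1) = 1/(-5) = -1/5)
N(a) = 0
-16560 - (-20 + (N((1 + 3)/(H(0) - 1)) - 1)*0)**2 = -16560 - (-20 + (0 - 1)*0)**2 = -16560 - (-20 - 1*0)**2 = -16560 - (-20 + 0)**2 = -16560 - 1*(-20)**2 = -16560 - 1*400 = -16560 - 400 = -16960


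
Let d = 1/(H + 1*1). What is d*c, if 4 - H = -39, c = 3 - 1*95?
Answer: -23/11 ≈ -2.0909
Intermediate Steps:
c = -92 (c = 3 - 95 = -92)
H = 43 (H = 4 - 1*(-39) = 4 + 39 = 43)
d = 1/44 (d = 1/(43 + 1*1) = 1/(43 + 1) = 1/44 ≈ 0.022727)
d*c = (1/44)*(-92) = -23/11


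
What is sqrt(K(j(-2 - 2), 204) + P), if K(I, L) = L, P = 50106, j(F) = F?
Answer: 3*sqrt(5590) ≈ 224.30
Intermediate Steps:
sqrt(K(j(-2 - 2), 204) + P) = sqrt(204 + 50106) = sqrt(50310) = 3*sqrt(5590)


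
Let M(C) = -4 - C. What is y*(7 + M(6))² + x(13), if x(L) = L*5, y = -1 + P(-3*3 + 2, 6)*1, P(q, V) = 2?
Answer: 74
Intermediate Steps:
y = 1 (y = -1 + 2*1 = -1 + 2 = 1)
x(L) = 5*L
y*(7 + M(6))² + x(13) = 1*(7 + (-4 - 1*6))² + 5*13 = 1*(7 + (-4 - 6))² + 65 = 1*(7 - 10)² + 65 = 1*(-3)² + 65 = 1*9 + 65 = 9 + 65 = 74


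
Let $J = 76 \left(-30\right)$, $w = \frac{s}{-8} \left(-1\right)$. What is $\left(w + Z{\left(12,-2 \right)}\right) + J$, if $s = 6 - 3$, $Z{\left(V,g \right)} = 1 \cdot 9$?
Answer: $- \frac{18165}{8} \approx -2270.6$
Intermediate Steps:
$Z{\left(V,g \right)} = 9$
$s = 3$
$w = \frac{3}{8}$ ($w = \frac{1}{-8} \cdot 3 \left(-1\right) = \left(- \frac{1}{8}\right) 3 \left(-1\right) = \left(- \frac{3}{8}\right) \left(-1\right) = \frac{3}{8} \approx 0.375$)
$J = -2280$
$\left(w + Z{\left(12,-2 \right)}\right) + J = \left(\frac{3}{8} + 9\right) - 2280 = \frac{75}{8} - 2280 = - \frac{18165}{8}$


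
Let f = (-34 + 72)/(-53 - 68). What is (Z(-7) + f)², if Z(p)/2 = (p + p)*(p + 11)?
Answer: 184688100/14641 ≈ 12614.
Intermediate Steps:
Z(p) = 4*p*(11 + p) (Z(p) = 2*((p + p)*(p + 11)) = 2*((2*p)*(11 + p)) = 2*(2*p*(11 + p)) = 4*p*(11 + p))
f = -38/121 (f = 38/(-121) = 38*(-1/121) = -38/121 ≈ -0.31405)
(Z(-7) + f)² = (4*(-7)*(11 - 7) - 38/121)² = (4*(-7)*4 - 38/121)² = (-112 - 38/121)² = (-13590/121)² = 184688100/14641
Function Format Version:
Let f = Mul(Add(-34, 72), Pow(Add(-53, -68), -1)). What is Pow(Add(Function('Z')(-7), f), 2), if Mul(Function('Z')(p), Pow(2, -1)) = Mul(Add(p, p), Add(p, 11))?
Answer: Rational(184688100, 14641) ≈ 12614.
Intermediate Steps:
Function('Z')(p) = Mul(4, p, Add(11, p)) (Function('Z')(p) = Mul(2, Mul(Add(p, p), Add(p, 11))) = Mul(2, Mul(Mul(2, p), Add(11, p))) = Mul(2, Mul(2, p, Add(11, p))) = Mul(4, p, Add(11, p)))
f = Rational(-38, 121) (f = Mul(38, Pow(-121, -1)) = Mul(38, Rational(-1, 121)) = Rational(-38, 121) ≈ -0.31405)
Pow(Add(Function('Z')(-7), f), 2) = Pow(Add(Mul(4, -7, Add(11, -7)), Rational(-38, 121)), 2) = Pow(Add(Mul(4, -7, 4), Rational(-38, 121)), 2) = Pow(Add(-112, Rational(-38, 121)), 2) = Pow(Rational(-13590, 121), 2) = Rational(184688100, 14641)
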